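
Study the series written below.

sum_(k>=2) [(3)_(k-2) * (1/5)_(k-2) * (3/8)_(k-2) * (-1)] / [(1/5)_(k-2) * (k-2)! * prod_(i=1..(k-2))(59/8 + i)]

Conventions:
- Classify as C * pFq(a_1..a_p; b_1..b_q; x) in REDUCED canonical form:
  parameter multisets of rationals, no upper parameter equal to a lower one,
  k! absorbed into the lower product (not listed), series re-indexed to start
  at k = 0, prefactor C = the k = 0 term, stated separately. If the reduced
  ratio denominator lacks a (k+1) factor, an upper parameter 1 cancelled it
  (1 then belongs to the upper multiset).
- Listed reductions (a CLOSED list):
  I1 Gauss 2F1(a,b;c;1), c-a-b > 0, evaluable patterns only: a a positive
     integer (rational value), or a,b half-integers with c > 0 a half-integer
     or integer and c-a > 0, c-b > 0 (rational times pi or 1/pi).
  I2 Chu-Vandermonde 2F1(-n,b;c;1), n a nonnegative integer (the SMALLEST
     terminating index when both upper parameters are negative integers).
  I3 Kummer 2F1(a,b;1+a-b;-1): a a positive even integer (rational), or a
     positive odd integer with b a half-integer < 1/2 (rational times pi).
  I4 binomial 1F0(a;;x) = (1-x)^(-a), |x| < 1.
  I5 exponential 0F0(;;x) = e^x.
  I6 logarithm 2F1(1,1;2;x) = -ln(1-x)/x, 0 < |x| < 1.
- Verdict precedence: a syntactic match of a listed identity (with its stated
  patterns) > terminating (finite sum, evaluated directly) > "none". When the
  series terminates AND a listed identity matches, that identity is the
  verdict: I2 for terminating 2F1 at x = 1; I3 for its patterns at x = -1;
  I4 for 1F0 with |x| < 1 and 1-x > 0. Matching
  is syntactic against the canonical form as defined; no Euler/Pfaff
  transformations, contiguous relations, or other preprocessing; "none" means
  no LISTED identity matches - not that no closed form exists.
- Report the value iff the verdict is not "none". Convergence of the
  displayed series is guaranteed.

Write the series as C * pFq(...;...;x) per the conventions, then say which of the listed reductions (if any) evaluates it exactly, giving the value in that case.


Canonical form: C = -1 times 2F1 with upper {3/8, 3}, lower {67/8}, x = 1. Verdict: Gauss (I1, integer-parameter pattern) fires (x = 1: the Gamma ratio telescopes since c-a-b = 5 > 0 and a = 3 in Z>0). Its exact value is -43129/35840.

The tell: from the first term -1: the parameter 1/5 appears in both the upper and lower lists and cancels.
Step ratio: r(k) = 1 * (k+3/8) (k+3) / [(k+67/8) (k+1)] - rational in k, leading ratio 1; with t_0 = -1, classification follows.


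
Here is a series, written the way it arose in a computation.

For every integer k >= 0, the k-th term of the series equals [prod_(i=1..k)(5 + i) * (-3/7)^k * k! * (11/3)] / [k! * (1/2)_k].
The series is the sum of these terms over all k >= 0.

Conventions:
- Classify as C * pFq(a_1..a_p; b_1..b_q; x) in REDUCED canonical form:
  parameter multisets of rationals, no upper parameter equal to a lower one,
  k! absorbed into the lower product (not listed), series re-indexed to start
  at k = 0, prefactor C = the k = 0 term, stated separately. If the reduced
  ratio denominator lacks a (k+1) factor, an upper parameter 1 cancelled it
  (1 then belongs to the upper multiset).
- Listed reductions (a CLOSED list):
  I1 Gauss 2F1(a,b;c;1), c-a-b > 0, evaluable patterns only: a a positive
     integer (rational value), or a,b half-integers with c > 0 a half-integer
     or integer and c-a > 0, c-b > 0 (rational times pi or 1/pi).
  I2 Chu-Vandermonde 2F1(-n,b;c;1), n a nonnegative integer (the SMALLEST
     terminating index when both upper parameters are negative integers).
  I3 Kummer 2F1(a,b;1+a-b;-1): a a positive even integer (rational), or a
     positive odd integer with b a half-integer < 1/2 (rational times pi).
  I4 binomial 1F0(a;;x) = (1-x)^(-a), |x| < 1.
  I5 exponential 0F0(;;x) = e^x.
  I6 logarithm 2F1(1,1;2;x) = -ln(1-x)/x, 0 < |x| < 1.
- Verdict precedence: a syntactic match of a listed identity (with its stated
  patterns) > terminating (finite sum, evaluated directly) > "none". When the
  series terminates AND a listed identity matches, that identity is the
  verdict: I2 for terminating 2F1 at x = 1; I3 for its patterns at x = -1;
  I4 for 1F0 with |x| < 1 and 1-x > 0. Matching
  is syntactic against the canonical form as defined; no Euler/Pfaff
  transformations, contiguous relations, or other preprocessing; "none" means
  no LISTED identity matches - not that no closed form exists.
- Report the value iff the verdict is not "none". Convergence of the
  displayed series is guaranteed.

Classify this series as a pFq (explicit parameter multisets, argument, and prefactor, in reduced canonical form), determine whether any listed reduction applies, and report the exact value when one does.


First insight: from the first term 11/3: the running product (C = 11/3, x = -3/7) telescopes to a rising factorial.
Term ratio: r(k) = (-3/7) * (k+1) (k+6) / [(k+1/2) (k+1)] ; factor over Q: parameters, x = (-3/7), and C = 11/3.

The series (x = -3/7) is 2F1: upper {1, 6}, lower {1/2}, prefactor 11/3. Verdict: none. No listed pattern accepts 2F1(1, 6; 1/2; -3/7).


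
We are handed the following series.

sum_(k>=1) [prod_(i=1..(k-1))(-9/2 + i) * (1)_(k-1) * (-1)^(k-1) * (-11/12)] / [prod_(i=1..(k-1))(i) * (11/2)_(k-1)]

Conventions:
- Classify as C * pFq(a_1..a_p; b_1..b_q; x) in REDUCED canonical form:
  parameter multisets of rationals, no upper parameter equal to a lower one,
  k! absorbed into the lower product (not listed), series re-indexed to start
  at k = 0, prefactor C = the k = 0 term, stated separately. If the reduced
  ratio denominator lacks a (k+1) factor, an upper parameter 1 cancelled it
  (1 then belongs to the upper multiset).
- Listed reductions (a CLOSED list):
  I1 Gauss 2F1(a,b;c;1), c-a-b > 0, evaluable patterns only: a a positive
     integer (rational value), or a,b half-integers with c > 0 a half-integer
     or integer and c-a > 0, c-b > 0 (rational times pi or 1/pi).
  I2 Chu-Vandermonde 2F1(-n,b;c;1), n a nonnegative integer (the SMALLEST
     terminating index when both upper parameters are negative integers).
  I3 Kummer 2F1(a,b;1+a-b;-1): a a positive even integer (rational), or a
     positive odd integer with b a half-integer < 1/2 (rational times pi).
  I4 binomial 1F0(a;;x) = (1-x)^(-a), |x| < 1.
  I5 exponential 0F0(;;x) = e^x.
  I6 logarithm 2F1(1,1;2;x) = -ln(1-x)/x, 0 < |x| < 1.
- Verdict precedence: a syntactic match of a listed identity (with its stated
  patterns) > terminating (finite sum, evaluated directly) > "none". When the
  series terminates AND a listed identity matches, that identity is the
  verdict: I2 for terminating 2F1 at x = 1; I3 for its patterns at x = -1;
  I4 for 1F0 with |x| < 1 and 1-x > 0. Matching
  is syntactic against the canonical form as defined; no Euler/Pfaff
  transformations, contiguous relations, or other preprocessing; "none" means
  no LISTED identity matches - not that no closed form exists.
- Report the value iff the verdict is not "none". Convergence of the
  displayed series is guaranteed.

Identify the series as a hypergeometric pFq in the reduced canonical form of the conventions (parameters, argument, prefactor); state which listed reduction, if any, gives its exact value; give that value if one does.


At argument -1: a 2F1 with upper {-7/2, 1}, lower {11/2}, scaled by C = -11/12. Verdict: Kummer (I3) fires (x = -1; c = 11/2 equals 1+a-b for upper {-7/2, 1}: listed pattern). Its exact value is (-1155/2048) * pi.

Key step: with t_0 = -11/12, the product of the first k integers (C = -11/12, x = -1) is k!.
Ratio: r(k) = (-1) * (k-7/2) (k+1) / [(k+11/2) (k+1)] - poly over poly, x = (-1) from leading terms; C = -11/12 at k = 0.


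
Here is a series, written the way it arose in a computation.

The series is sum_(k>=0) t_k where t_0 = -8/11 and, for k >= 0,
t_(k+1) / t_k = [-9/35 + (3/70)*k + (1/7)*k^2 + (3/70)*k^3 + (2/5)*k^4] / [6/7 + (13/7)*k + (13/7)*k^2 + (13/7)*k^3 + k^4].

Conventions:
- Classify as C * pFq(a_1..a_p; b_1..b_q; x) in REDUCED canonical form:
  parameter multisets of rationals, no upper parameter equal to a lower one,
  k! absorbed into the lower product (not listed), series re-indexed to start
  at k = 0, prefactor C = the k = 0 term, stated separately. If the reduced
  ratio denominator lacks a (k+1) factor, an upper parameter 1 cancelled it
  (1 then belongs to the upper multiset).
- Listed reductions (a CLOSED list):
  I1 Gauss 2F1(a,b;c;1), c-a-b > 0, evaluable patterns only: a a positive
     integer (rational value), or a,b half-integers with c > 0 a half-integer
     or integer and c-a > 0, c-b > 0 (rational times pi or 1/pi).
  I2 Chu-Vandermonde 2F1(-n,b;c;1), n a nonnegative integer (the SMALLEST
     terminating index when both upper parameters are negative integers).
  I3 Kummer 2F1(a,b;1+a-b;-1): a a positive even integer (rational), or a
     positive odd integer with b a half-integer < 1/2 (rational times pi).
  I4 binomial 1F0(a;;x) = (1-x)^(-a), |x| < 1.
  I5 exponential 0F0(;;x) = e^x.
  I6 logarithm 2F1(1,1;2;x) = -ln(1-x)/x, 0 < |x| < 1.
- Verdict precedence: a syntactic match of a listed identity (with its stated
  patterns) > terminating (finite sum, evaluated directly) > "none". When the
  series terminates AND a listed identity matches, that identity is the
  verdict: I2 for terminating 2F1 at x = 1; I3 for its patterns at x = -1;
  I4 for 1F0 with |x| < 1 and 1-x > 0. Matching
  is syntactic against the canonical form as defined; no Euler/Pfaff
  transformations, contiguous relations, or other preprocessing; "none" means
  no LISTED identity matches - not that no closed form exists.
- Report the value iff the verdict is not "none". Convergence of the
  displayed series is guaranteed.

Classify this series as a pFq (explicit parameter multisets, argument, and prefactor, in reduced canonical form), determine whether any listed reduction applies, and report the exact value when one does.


Reduced: x = 2/5, 1F0, upper = {-3/4}, lower = {-}, C = -8/11. Verdict: binomial (I4) matches (the 1F0 binomial series: exponent 3/4, x = 2/5). Sum: (-8/11) * (3/5)^(3/4).

The tell: t_0 being -8/11, cancel k^2 + 1 from the displayed ratio first; then prefactor -8/11.
Adjacent-term ratio: r(k) = (2/5) * (k-3/4) / [(k+1)] - rational in k. x = (2/5); t_0 = -8/11; negate the roots.


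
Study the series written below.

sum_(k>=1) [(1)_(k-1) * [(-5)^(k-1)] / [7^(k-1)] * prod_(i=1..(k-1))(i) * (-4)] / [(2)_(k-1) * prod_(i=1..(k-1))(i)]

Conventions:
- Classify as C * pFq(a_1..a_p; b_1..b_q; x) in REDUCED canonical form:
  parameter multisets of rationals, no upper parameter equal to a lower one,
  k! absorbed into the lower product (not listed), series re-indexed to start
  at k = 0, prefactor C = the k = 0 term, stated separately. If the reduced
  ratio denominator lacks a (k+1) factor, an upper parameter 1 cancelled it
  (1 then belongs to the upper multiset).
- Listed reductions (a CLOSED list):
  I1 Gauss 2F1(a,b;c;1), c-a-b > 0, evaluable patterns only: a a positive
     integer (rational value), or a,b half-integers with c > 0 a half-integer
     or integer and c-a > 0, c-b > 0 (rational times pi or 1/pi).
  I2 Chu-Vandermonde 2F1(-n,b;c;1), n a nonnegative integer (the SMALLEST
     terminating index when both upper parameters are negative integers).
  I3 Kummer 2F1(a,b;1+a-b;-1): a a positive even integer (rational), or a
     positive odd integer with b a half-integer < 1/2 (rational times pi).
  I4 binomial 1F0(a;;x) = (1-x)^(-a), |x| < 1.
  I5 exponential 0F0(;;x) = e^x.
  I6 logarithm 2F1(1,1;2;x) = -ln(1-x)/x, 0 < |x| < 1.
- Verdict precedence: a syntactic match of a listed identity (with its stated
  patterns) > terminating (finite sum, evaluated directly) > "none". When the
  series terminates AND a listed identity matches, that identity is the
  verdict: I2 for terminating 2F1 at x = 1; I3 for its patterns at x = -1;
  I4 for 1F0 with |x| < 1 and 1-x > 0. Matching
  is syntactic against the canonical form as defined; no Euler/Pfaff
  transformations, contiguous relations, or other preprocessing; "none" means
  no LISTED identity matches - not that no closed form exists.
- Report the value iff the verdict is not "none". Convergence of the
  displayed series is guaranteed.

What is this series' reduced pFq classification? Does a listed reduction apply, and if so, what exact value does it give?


With C = -4: the canonical form is 2F1(1, 1; 2; -5/7). Verdict: this is the logarithmic series (I6) (the logarithm: parameters (1,1;2), x = -5/7). Value: (-28/5) * ln(12/7).

Structural cue: t_0 = -4 here, and the two geometric factors (C = -4) combine into one argument.
Consecutive-term ratio: r(k) = (-5/7) * (k+1) (k+1) / [(k+2) (k+1)] ; factor over Q: parameters, x = (-5/7), and C = -4.


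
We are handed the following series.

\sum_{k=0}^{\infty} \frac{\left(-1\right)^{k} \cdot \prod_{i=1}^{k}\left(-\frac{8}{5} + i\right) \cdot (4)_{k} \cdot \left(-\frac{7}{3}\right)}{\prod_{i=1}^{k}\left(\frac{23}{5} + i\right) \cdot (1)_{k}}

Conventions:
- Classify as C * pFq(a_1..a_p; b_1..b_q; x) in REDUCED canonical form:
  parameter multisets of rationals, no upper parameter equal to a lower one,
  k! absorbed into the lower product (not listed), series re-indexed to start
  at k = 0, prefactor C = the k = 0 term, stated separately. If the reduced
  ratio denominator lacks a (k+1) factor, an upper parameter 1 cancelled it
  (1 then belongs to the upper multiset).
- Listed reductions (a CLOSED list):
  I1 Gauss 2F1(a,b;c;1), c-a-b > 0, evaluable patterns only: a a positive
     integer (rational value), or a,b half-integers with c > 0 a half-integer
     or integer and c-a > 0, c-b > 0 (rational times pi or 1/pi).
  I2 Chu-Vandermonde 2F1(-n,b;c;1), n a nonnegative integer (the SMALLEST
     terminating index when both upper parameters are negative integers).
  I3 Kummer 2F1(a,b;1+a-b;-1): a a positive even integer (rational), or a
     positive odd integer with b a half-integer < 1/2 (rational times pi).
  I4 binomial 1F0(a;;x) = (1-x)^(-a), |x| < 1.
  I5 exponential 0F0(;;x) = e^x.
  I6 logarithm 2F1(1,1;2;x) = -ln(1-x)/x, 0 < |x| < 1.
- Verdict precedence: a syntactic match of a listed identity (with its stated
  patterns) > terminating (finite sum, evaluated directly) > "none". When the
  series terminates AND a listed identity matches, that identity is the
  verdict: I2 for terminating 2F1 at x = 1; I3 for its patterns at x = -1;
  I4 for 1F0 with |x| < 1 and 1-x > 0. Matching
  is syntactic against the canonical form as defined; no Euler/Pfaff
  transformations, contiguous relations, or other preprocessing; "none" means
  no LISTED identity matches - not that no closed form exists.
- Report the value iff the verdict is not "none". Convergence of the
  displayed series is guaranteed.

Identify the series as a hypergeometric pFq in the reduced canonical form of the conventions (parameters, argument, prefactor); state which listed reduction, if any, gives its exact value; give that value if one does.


Canonical form: C = -\frac{7}{3} times 2F1 with upper {-\frac{3}{5}, 4}, lower {\frac{28}{5}}, x = -1. Verdict: Kummer (I3) fires (x = -1; c = \frac{28}{5} equals 1+a-b for upper {-\frac{3}{5}, 4}: listed pattern). Its exact value is -\frac{161}{50}.

Structural cue: t_0 = -\frac{7}{3} here, and the running product (prefactor -7/3) telescopes to a rising factorial.
Term ratio: r(k) = -1 * (k-\frac{3}{5}) (k+4) / [(k+\frac{28}{5}) (k+1)] ; factor over Q: parameters, x = -1, and C = -\frac{7}{3}.


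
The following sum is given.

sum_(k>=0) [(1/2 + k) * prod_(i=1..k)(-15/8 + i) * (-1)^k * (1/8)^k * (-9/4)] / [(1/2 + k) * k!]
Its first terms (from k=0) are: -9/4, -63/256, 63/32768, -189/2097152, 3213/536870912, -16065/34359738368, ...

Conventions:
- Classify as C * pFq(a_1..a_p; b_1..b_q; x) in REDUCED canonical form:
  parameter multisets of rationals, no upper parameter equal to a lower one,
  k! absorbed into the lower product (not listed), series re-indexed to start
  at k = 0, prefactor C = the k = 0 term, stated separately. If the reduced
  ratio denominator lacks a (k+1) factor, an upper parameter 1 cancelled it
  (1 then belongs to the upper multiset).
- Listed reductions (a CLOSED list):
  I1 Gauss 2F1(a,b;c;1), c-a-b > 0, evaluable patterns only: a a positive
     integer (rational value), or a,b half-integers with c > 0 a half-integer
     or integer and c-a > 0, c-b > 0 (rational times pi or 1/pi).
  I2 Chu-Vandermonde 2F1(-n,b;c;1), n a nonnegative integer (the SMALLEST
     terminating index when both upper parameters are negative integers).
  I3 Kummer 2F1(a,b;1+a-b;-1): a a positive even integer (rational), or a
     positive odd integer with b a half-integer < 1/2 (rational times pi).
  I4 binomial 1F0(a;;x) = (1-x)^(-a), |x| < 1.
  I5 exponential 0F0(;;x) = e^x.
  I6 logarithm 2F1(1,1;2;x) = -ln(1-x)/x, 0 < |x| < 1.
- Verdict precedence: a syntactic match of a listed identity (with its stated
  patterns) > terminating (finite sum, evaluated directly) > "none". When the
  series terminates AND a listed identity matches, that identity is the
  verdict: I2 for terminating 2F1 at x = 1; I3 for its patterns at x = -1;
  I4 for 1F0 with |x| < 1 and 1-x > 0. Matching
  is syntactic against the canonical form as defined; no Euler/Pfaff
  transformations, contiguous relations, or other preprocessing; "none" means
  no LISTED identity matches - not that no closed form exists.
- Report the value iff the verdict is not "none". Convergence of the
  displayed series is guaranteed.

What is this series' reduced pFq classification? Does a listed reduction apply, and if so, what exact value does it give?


The series (x = -1/8) is 1F0: upper {-7/8}, lower {-}, prefactor -9/4. Verdict: this is binomial (I4) (the 1F0 binomial series: exponent 7/8, x = -1/8). Value: (-9/4) * (9/8)^(7/8).

Structural cue: from the first term -9/4: the running product (C = -9/4) telescopes to a rising factorial.
Ratio: r(k) = (-1/8) * (k-7/8) / [(k+1)] - rational in k. x = (-1/8); t_0 = -9/4; negate the roots.


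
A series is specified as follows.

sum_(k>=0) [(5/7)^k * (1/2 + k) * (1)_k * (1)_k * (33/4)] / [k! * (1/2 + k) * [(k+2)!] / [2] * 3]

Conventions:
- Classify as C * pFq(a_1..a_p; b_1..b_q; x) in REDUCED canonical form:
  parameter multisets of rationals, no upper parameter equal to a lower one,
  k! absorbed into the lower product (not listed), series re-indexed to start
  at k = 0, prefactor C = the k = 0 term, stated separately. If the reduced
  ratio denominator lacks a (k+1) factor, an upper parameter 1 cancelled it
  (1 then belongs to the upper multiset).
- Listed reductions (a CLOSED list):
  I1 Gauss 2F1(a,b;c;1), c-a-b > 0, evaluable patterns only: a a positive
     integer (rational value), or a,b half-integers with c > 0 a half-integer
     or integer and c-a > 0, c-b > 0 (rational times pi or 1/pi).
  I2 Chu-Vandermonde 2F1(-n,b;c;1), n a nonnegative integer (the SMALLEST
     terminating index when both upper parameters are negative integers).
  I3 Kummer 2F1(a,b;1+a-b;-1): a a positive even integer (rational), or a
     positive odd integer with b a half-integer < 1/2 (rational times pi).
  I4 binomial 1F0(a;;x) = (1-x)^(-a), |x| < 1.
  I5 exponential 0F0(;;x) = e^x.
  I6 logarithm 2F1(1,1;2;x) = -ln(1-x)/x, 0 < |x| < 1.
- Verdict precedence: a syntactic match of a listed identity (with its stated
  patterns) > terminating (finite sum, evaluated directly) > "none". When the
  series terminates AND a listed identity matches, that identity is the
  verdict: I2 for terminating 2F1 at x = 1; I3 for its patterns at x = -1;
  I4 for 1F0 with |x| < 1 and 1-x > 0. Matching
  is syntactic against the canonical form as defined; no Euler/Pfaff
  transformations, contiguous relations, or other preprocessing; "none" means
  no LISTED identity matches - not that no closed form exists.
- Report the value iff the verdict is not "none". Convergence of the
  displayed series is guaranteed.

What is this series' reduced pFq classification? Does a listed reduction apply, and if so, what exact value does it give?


This is 11/4 * 2F1(1, 1; 3; 5/7) in reduced canonical form. Verdict: none - this 2F1 at x = 5/7 matches no listed pattern, and upper {1, 1} holds no stopper.

Key observation: from the first term 11/4: the constant factors (C = 11/4) combine into one prefactor.
Ratio: r(k) = (5/7) * (k+1) (k+1) / [(k+3) (k+1)] ; factor over Q: parameters, x = (5/7), and C = 11/4.


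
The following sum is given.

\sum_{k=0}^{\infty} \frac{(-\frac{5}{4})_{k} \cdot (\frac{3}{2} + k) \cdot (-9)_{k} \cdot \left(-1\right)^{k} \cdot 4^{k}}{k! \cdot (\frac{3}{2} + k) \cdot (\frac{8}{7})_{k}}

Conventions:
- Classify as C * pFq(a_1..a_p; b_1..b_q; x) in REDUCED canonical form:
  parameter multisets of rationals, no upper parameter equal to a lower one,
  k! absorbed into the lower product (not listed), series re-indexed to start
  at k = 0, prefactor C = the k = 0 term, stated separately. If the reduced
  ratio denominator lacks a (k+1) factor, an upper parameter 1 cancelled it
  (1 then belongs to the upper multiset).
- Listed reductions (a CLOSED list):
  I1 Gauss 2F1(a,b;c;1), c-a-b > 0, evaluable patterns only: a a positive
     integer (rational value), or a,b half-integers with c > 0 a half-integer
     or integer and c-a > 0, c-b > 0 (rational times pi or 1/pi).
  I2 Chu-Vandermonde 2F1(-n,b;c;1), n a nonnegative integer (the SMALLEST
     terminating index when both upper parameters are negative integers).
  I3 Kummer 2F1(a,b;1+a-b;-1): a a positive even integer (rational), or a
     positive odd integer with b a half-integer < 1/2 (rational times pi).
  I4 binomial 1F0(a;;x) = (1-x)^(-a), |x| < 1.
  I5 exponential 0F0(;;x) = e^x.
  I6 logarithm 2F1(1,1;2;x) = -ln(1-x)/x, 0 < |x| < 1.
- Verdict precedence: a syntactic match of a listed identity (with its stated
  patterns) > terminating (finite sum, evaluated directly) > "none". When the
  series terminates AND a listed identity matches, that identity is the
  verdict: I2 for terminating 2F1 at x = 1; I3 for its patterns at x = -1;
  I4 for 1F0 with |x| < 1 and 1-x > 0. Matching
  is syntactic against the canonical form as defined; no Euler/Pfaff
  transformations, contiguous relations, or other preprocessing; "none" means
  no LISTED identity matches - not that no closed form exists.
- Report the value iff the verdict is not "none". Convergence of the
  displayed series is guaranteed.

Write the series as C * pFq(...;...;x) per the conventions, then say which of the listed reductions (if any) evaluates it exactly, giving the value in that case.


Reduced: x = -4, 2F1, upper = {-9, -\frac{5}{4}}, lower = {\frac{8}{7}}, C = 1. Verdict: terminating. With -9 upstairs the series is a 10-term polynomial sum; evaluated term by term. Hence: \frac{3448240392007}{561848320}.

Key step: from the first term 1: the (-1)^k factor (C = 1, x = -4) folds into the argument's sign.
Ratio: r(k) = -4 * (k-9) (k-\frac{5}{4}) / [(k+\frac{8}{7}) (k+1)] - rational in k, leading ratio -4; with t_0 = 1, classification follows.


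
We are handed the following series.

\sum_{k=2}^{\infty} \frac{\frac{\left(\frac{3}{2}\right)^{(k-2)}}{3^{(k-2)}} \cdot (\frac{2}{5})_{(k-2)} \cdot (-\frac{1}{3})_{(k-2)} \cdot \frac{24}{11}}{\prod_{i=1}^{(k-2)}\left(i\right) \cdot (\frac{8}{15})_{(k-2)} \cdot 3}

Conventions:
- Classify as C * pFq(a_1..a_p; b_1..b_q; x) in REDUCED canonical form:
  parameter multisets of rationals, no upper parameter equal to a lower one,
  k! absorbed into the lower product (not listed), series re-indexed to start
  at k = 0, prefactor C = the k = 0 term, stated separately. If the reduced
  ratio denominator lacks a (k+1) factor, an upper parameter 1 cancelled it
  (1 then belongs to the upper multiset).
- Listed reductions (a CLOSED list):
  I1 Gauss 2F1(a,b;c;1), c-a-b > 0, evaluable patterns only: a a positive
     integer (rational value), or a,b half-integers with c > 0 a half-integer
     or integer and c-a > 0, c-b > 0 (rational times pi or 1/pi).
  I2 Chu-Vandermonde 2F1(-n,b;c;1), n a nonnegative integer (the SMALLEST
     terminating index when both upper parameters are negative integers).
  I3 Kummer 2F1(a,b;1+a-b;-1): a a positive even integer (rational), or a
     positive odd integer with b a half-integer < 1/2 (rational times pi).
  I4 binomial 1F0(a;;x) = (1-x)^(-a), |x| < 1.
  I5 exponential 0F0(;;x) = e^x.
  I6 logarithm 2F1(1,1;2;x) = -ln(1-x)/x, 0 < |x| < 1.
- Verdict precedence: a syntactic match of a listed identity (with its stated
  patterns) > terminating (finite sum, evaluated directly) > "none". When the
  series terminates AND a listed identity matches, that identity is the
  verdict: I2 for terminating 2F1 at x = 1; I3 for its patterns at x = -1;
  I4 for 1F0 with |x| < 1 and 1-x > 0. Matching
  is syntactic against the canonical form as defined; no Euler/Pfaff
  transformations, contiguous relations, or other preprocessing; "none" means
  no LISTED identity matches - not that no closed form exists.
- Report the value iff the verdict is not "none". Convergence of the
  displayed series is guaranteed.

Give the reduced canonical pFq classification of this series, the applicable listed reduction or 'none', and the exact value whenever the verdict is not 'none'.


This is \frac{8}{11} * 2F1(-\frac{1}{3}, \frac{2}{5}; \frac{8}{15}; \frac{1}{2}) in reduced canonical form. Verdict: none - at argument \frac{1}{2} the multisets {-\frac{1}{3}, \frac{2}{5}} ; {\frac{8}{15}} match no listed identity.

Key step: t_0 being \frac{8}{11}, the constant factors (C = 8/11, x = 1/2) combine into one prefactor.
Ratio: r(k) = \frac{1}{2} * (k-\frac{1}{3}) (k+\frac{2}{5}) / [(k+\frac{8}{15}) (k+1)] ; factor over Q: parameters, x = \frac{1}{2}, and C = \frac{8}{11}.


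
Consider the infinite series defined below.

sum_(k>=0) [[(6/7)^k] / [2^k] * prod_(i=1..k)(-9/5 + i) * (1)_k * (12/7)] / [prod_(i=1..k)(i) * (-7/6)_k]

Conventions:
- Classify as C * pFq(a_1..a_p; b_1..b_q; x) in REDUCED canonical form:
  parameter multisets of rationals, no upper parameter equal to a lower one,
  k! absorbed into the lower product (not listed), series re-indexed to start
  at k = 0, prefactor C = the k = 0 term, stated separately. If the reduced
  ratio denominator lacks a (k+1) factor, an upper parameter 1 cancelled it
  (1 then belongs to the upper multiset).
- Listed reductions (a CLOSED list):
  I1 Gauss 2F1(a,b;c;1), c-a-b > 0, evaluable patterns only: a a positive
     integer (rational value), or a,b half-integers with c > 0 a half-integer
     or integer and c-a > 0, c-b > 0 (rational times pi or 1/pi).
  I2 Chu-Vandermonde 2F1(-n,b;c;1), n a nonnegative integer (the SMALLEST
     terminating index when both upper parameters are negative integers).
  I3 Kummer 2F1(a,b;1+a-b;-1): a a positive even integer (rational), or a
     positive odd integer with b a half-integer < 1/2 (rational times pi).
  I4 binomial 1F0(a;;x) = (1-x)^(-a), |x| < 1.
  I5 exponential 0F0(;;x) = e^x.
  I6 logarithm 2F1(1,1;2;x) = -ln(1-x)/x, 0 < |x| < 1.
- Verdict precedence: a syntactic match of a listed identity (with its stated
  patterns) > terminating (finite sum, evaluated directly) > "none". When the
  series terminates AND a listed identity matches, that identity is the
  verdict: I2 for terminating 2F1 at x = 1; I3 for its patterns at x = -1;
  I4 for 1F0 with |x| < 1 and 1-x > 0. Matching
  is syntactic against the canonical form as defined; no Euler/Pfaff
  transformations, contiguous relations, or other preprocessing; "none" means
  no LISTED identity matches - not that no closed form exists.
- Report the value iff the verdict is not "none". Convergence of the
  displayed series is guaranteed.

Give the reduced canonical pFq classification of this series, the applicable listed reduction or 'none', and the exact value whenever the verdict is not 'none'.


At argument 3/7: a 2F1 with upper {-4/5, 1}, lower {-7/6}, scaled by C = 12/7. Verdict: none - at argument 3/7 the multisets {-4/5, 1} ; {-7/6} match no listed identity.

Key step: with t_0 = 12/7, the running product (C = 12/7) telescopes to a rising factorial.
Ratio: r(k) = (3/7) * (k-4/5) (k+1) / [(k-7/6) (k+1)] - rational in k. x = (3/7); t_0 = 12/7; negate the roots.


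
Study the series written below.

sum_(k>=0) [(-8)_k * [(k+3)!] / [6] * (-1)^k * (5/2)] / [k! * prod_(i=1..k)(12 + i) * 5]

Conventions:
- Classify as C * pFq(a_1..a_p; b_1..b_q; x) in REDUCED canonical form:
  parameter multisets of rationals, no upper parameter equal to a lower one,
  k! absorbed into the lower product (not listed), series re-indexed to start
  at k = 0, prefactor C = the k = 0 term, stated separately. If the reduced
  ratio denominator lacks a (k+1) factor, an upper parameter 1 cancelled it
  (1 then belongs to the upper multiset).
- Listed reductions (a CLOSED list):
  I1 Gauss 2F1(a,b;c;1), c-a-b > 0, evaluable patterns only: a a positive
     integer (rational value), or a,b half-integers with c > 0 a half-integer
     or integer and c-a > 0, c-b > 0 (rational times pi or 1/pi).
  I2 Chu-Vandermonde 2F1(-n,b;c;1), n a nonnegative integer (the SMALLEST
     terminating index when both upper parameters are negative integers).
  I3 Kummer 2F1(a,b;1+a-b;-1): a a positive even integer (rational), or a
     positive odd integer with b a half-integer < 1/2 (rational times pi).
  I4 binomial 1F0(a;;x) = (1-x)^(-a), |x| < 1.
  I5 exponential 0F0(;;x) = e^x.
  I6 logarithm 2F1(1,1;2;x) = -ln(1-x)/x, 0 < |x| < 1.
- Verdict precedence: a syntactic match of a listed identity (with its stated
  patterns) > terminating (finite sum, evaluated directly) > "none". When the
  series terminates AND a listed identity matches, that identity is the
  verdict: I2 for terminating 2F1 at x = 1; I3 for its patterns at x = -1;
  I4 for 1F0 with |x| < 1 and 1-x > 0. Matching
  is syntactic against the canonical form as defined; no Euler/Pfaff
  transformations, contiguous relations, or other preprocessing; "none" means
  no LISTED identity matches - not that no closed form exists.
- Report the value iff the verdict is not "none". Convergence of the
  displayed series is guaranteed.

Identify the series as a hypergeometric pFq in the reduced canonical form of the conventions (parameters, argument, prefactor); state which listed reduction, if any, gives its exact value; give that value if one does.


First insight: t_0 = 1/2 here, and the factorial ratio (prefactor 1/2) (k+a-1)!/(a-1)! is a rising factorial (a)_k.
Consecutive-term ratio: r(k) = (-1) * (k-8) (k+4) / [(k+13) (k+1)] - rational in k. x = (-1); t_0 = 1/2; negate the roots.

Classification (C = 1/2): 2F1 with upper {-8, 4}, lower {13}, argument x = -1. Verdict: the Kummer evaluation I3 applies (x = -1; c = 13 equals 1+a-b for upper {-8, 4}: listed pattern). Exact value: 11/2.


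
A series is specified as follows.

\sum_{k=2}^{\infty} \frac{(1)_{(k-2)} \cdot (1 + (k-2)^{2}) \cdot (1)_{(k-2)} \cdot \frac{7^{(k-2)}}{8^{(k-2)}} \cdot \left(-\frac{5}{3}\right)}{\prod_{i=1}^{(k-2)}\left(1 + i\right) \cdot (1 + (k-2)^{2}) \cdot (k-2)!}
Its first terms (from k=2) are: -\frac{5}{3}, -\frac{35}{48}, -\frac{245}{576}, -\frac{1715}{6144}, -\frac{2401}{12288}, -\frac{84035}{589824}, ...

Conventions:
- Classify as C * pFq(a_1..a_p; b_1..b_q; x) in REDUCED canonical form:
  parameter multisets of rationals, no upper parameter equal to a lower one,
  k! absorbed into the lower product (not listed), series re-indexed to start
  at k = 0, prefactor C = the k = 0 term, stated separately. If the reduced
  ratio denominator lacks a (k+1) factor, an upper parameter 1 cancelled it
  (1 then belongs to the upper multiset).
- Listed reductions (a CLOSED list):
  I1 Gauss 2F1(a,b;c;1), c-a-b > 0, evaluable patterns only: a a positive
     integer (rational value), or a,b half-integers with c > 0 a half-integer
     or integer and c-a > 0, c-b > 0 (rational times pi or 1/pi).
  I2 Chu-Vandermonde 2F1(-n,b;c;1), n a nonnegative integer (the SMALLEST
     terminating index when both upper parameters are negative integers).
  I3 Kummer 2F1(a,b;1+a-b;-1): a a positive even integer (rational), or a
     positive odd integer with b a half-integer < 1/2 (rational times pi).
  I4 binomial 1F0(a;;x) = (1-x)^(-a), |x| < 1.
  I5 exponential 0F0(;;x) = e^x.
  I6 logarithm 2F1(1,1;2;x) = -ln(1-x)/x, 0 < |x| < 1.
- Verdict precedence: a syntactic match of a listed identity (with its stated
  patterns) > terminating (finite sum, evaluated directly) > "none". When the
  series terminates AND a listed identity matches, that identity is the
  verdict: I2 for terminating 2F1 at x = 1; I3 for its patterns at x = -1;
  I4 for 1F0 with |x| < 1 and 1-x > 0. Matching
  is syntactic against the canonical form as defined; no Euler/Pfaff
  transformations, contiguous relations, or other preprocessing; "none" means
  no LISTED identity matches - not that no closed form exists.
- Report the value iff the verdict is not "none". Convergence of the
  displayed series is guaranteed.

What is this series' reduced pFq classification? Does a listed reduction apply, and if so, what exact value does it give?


x = \frac{7}{8} here; the reduced form reads 2F1, upper {1, 1}, lower {2}, C = -\frac{5}{3}. Verdict (x = \frac{7}{8}): logarithm (I6) applies (the logarithm: parameters (1,1;2), x = \frac{7}{8}). Sum: \frac{40}{21} \cdot \ln\left(\frac{1}{8}\right).

Key observation: t_0 being -\frac{5}{3}, k^2 + 1 divides numerator and denominator alike; prefactor -5/3 after cancelling.
Adjacent-term ratio: r(k) = \frac{7}{8} * (k+1) (k+1) / [(k+2) (k+1)] - rational in k. x = \frac{7}{8}; t_0 = -\frac{5}{3}; negate the roots.


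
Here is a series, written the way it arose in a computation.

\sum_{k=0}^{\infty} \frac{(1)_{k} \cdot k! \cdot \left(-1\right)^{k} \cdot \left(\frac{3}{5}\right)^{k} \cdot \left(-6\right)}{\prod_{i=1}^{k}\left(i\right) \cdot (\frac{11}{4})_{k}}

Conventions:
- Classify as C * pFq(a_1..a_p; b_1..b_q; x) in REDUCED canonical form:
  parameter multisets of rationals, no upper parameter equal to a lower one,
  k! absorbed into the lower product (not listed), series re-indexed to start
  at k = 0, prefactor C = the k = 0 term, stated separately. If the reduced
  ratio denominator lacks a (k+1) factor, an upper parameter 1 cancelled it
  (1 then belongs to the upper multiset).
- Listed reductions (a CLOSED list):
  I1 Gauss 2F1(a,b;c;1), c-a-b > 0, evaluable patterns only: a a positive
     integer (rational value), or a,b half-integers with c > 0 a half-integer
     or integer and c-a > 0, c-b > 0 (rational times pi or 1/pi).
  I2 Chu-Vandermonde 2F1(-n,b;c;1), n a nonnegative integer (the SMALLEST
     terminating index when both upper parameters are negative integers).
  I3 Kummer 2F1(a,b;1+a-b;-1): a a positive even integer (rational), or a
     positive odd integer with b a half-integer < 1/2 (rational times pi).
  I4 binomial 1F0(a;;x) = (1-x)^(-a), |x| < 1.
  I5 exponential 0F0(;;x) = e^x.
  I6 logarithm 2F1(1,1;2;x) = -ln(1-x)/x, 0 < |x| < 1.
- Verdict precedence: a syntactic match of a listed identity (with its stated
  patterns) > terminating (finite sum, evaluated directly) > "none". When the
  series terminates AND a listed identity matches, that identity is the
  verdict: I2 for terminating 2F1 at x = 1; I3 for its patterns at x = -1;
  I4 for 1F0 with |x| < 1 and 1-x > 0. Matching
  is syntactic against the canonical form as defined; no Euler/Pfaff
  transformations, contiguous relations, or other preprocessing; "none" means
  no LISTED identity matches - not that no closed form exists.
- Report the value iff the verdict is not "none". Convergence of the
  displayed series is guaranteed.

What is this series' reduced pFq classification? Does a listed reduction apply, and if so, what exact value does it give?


The series (x = -\frac{3}{5}) is 2F1: upper {1, 1}, lower {\frac{11}{4}}, prefactor -6. Verdict: none. Every listed pattern misses the 2F1 form at -\frac{3}{5}, upper {1, 1}.

First insight: x = -\frac{3}{5} and the factorial ratio (prefactor -6) (k+a-1)!/(a-1)! is a rising factorial (a)_k.
Adjacent-term ratio: r(k) = -\frac{3}{5} * (k+1) (k+1) / [(k+\frac{11}{4}) (k+1)] - rational in k, leading ratio -\frac{3}{5}; with t_0 = -6, classification follows.


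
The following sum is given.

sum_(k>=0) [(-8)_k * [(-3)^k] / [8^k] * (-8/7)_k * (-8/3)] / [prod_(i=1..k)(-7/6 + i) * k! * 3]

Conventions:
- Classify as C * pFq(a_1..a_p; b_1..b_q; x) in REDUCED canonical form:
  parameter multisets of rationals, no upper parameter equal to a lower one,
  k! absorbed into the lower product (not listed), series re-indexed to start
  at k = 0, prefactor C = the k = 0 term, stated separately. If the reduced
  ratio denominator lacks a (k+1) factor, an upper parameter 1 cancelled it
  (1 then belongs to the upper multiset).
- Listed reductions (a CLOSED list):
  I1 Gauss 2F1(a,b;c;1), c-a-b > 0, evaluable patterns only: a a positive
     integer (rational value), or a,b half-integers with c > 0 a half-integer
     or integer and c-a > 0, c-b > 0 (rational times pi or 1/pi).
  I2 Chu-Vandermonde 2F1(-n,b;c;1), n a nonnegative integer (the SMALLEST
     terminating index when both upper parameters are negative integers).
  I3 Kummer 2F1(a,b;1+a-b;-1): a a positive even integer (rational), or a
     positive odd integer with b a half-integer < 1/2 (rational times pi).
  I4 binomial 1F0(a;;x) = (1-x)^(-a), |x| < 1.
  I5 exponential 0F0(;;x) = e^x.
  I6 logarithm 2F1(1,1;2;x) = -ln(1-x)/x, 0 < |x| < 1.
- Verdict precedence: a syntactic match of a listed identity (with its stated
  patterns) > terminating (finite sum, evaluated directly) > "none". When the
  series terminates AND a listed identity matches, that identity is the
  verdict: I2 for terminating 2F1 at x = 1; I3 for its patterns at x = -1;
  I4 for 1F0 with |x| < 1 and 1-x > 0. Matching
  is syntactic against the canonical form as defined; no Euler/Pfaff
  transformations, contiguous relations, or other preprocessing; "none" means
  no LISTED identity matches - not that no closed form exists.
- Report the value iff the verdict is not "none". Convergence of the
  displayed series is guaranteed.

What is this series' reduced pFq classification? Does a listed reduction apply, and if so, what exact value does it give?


Canonical form: C = -8/9 times 2F1 with upper {-8, -8/7}, lower {-1/6}, x = -3/8. Verdict: terminating - upper -8 stops the sum at k = 8; the 9 terms are added exactly. Sum: -17209243556982041/1317800303346240.

Structural cue: from the first term -8/9: the constant factors (C = -8/9, x = -3/8) combine into one prefactor.
Step ratio: r(k) = (-3/8) * (k-8) (k-8/7) / [(k-1/6) (k+1)] - poly over poly, x = (-3/8) from leading terms; C = -8/9 at k = 0.


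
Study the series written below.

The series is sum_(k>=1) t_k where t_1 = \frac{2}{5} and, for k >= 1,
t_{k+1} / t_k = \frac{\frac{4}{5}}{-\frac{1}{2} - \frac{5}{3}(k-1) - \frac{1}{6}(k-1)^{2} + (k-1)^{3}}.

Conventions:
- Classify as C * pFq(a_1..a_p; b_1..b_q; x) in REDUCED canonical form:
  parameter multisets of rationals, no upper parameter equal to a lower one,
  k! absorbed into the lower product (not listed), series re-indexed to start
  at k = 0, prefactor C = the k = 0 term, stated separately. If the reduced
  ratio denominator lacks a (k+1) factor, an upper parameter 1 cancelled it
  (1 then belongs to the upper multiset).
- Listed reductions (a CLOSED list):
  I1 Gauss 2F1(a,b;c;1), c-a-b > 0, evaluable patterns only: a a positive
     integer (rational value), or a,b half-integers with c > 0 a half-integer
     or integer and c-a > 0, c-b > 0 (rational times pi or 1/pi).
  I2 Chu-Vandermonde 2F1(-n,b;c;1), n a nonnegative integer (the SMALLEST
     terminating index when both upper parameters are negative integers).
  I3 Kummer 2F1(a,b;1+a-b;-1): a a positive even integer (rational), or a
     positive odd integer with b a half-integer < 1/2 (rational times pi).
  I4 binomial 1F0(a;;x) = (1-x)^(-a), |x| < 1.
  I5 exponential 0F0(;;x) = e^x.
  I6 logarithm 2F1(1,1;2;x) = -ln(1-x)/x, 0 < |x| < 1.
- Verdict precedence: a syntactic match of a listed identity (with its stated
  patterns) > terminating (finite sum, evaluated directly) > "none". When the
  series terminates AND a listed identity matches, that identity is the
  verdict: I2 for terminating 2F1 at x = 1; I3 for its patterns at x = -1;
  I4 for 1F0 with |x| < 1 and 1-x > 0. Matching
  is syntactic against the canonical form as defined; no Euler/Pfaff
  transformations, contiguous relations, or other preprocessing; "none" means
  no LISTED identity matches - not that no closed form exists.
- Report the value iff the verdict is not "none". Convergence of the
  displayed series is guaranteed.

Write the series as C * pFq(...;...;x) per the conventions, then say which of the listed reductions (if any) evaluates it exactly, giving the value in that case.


Canonical form: C = \frac{2}{5} times 0F2 with upper {-}, lower {-\frac{3}{2}, \frac{1}{3}}, x = \frac{4}{5}. Verdict: none - at argument \frac{4}{5} the multisets {-} ; {-\frac{3}{2}, \frac{1}{3}} match no listed identity.

Key step: t_0 = \frac{2}{5} here, and the expanded ratio factors over Q; C = 2/5, roots give parameters.
Adjacent-term ratio: r(k) = \frac{4}{5} * 1 / [(k-\frac{3}{2}) (k+\frac{1}{3}) (k+1)] - poly over poly, x = \frac{4}{5} from leading terms; C = \frac{2}{5} at k = 0.
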